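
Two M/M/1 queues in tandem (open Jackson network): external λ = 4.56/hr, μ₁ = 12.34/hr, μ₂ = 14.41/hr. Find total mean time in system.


Each node sees arrival rate λ = 4.56/hr (tandem ⇒ throughput preserved).
W₁ = 1/(μ₁−λ) = 1/(12.34−4.56) = 0.12853 hr
W₂ = 1/(μ₂−λ) = 1/(14.41−4.56) = 0.10152 hr
W_total = W₁ + W₂ = 0.12853 + 0.10152 = 0.23006 hr

Final: 0.23006 hr


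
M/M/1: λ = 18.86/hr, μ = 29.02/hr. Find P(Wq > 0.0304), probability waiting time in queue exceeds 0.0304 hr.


ρ = 18.86/29.02 = 0.6499
P(Wq > t) = ρ·e^{−(μ−λ)t} = 0.6499·e^{−0.3089}
= 0.6499·0.734281 = 0.477206

Final: 0.477206


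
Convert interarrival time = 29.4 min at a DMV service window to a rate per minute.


λ = 1/(interarrival time) in consistent units.
1 minute = 1 min, so λ = 1/29.4 = 0.03401 per minute

Final: 0.03401 /min


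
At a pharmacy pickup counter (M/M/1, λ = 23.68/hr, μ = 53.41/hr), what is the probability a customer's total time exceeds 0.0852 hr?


W ~ Exponential(μ−λ) for M/M/1.
μ − λ = 53.41 − 23.68 = 29.7300
P(W > t) = e^{−(μ−λ)t} = e^{−2.5330} = 0.079421

Final: 0.079421


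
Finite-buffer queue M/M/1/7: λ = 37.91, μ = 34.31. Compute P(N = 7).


ρ = λ/μ = 37.91/34.31 = 1.1049
P_K = (1−ρ)ρ^K/(1−ρ^(K+1)) = (-0.1049·2.010627)/(1 − 2.221593)
= -0.210966/-1.221593 = 0.172698

Final: 0.172698


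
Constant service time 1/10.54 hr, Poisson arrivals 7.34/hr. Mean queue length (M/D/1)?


ρ = 7.34/10.54 = 0.6964
M/D/1: Lq = ρ²/(2(1−ρ)) = 0.4850/(2·0.3036) = 0.79868

Final: 0.79868


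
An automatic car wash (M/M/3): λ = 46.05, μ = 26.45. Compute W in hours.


a = 1.7410; ρ = 0.5803; P₀ = 0.157419
Lq = P₀·a^c·ρ/(c!(1−ρ)²) = 0.45625
Wq = Lq/λ = 0.45625/46.05 = 0.009908 hr
W = Wq + 1/μ = 0.009908 + 0.03781 = 0.04771 hr

Final: 0.04771 hr


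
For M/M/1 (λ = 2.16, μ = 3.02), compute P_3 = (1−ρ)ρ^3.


ρ = 2.16/3.02 = 0.7152
P_n = (1−ρ)·ρ^n = (1 − 0.7152)·0.7152^3 = 0.2848·0.365881 = 0.104191

Final: 0.104191


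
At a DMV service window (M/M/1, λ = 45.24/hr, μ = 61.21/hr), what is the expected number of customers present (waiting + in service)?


ρ = λ/μ = 45.24/61.21 = 0.7391
L = ρ/(1−ρ) = 0.7391/(1 − 0.7391) = 0.7391/0.2609 = 2.8328

Final: 2.8328


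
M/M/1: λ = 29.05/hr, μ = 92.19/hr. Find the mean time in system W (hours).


W = 1/(μ−λ) = 1/(92.19 − 29.05) = 1/63.14 = 0.01584 hr

Final: 0.01584 hr


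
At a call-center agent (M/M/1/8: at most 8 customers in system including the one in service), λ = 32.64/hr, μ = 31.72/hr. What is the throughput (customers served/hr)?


ρ = 1.0290; P_K = (1−ρ)ρ^8/(1−ρ^9) = 0.124235
λ_eff = λ(1 − P_K) = 32.64·(1 − 0.124235) = 32.64·0.875765 = 28.5850 /hr

Final: 28.5850 /hr


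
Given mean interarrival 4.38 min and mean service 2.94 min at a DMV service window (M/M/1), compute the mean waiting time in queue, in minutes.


λ = 60/4.38 = 13.6986 /hr
μ = 60/2.94 = 20.4082 /hr
ρ = λ/μ = 13.6986/20.4082 = 0.6712
Wq = ρ/(μ−λ) = 0.6712/(20.4082−13.6986) = 0.10004 hr
In minutes: 0.10004·60 = 6.003 min

Final: 6.003 min


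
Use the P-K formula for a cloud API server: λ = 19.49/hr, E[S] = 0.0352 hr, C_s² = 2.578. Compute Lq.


ρ = λ·E[S] = 19.49·0.0352 = 0.6860
Lq = ρ²(1+C_s²)/(2(1−ρ)) = 0.4707·(1+2.578)/(2·0.3140)
= 0.4707·3.5780/0.6279 = 2.68198

Final: 2.68198


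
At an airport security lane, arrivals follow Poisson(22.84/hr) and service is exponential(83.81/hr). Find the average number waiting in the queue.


ρ = 22.84/83.81 = 0.2725
Lq = ρ²/(1−ρ) = 0.07427/0.7275 = 0.1021

Final: 0.1021


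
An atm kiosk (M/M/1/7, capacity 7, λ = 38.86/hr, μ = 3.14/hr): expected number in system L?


ρ = 38.86/3.14 = 12.3758
L = ρ[1 − (K+1)ρ^K + Kρ^(K+1)] / [(1−ρ)(1−ρ^(K+1))]
Numerator: 12.3758·(1 − 8·44464359.147828 + 7·550281846.014199) = 43268977012.664207
Denominator: (-11.3758)·(-550281845.014199) = 6259894109.524577
L = 43268977012.664207/6259894109.524577 = 6.9121

Final: 6.9121


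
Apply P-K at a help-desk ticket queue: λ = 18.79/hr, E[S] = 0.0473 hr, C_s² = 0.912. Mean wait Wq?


ρ = λ·E[S] = 18.79·0.0473 = 0.8888
E[S²] = E[S]²(1+C_s²) = 0.0473²·(1+0.912) = 0.004278
Wq = λ·E[S²]/(2(1−ρ)) = 18.79·0.004278/(2·0.1112) = 0.36130 hr

Final: 0.36130 hr


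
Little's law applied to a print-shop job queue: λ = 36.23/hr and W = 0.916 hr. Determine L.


L = λW = 36.23·0.916 = 33.1867

Final: 33.1867


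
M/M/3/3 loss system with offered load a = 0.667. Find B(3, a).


B(c,a) = (a^c/c!) / Σ_{k=0}^{c} a^k/k!
a^3/3! = 0.049457
Σ terms (k=0..3): 1.00000 + 0.66700 + 0.22244 + 0.04946 = 1.938901
B = 0.049457/1.938901 = 0.025508

Final: 0.025508


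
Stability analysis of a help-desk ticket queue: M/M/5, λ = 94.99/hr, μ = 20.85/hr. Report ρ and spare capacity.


Total capacity cμ = 5·20.85 = 104.25/hr
ρ = λ/(cμ) = 94.99/104.25 = 0.9112
Stable ⇔ ρ < 1: YES
Spare capacity = cμ − λ = 104.25 − 94.99 = 9.26/hr

Final: ρ = 0.9112; stable; margin = 9.26/hr


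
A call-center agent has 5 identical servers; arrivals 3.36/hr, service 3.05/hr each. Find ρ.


ρ = λ/(cμ) = 3.36/(5·3.05) = 3.36/15.25 = 0.2203

Final: 0.2203


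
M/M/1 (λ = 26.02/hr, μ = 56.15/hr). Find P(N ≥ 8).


ρ = 26.02/56.15 = 0.4634
P(N ≥ n) = ρ^n = 0.4634^8 = 0.002126

Final: 0.002126


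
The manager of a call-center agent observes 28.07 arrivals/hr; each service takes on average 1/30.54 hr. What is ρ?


ρ = λ/μ = 28.07/30.54 = 0.9191

Final: 0.9191


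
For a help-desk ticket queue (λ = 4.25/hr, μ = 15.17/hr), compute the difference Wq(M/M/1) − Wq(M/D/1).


ρ = 4.25/15.17 = 0.2802
Wq(M/M/1) = ρ/(μ−λ) = 0.2802/10.92 = 0.02566 hr
Wq(M/D/1) = ρ/(2(μ−λ)) = 0.01283 hr
Savings = 0.02566 − 0.01283 = 0.01283 hr

Final: 0.01283 hr


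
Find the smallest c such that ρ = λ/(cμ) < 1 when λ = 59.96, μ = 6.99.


Stability requires cμ > λ ⇔ c > λ/μ.
λ/μ = 59.96/6.99 = 8.5780
Minimum integer c = ⌊8.5780⌋ + 1 = 9
Check: 9·6.99 = 62.91 > 59.96, while 8·6.99 = 55.92 ≤ 59.96

Final: 9 servers


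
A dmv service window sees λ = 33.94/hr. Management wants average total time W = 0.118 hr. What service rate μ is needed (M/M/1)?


W = 1/(μ−λ) ⇒ μ − λ = 1/W = 1/0.118 = 8.4746
μ = λ + 1/W = 33.94 + 8.4746 = 42.4146 per hr

Final: 42.4146 /hr


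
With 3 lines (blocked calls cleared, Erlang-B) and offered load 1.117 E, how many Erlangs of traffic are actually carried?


B(3,1.117) = 0.078126 (Erlang-B)
Carried load = a(1 − B) = 1.117·(1 − 0.078126) = 1.117·0.921874 = 1.0297 E

Final: 1.0297 Erlangs


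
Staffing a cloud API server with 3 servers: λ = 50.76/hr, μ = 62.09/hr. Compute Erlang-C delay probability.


a = λ/μ = 0.8175; ρ = a/3 = 0.2725
P₀ = 0.439199 (from M/M/c formula)
C(c,a) = [a^c/(c!(1−ρ))]·P₀ = [0.54639/(6·0.7275)]·0.439199
= 0.12518·0.439199 = 0.054977

Final: 0.054977


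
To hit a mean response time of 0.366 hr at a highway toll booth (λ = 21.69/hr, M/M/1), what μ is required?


W = 1/(μ−λ) ⇒ μ − λ = 1/W = 1/0.366 = 2.7322
μ = λ + 1/W = 21.69 + 2.7322 = 24.4222 per hr

Final: 24.4222 /hr


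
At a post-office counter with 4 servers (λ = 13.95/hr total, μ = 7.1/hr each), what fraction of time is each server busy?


ρ = λ/(cμ) = 13.95/(4·7.1) = 13.95/28.40 = 0.4912

Final: 0.4912


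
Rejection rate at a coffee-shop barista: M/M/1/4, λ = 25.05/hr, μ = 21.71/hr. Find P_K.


ρ = λ/μ = 25.05/21.71 = 1.1538
P_K = (1−ρ)ρ^K/(1−ρ^(K+1)) = (-0.1538·1.772522)/(1 − 2.045218)
= -0.272696/-1.045218 = 0.260898

Final: 0.260898


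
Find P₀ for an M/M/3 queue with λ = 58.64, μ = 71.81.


a = λ/μ = 58.64/71.81 = 0.8166; ρ = a/c = 0.2722
Σ_{k=0}^{2} a^k/k! (terms k=0..2) = 1.00000 + 0.81660 + 0.33342 = 2.15002
Tail: a^3/(3!(1−ρ)) = 0.54454/(6·0.7278) = 0.12470
P₀ = 1/(2.15002 + 0.12470) = 1/2.27472 = 0.439615

Final: 0.439615


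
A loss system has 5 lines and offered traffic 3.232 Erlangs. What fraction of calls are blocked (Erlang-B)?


B(c,a) = (a^c/c!) / Σ_{k=0}^{c} a^k/k!
a^5/5! = 2.938837
Σ terms (k=0..5): 1.00000 + 3.23200 + 5.22291 + 5.62682 + 4.54647 + 2.93884 = 22.567035
B = 2.938837/22.567035 = 0.130227

Final: 0.130227


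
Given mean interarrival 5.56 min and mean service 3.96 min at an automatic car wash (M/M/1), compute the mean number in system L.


λ = 60/5.56 = 10.7914 /hr
μ = 60/3.96 = 15.1515 /hr
ρ = λ/μ = 10.7914/15.1515 = 0.7122
L = ρ/(1−ρ) = 0.7122/0.2878 = 2.4750

Final: 2.4750


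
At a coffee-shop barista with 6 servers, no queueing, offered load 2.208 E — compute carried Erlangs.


B(6,2.208) = 0.017826 (Erlang-B)
Carried load = a(1 − B) = 2.208·(1 − 0.017826) = 2.208·0.982174 = 2.1686 E

Final: 2.1686 Erlangs


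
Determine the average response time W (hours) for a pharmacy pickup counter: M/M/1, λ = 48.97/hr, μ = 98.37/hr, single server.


W = 1/(μ−λ) = 1/(98.37 − 48.97) = 1/49.40 = 0.02024 hr

Final: 0.02024 hr


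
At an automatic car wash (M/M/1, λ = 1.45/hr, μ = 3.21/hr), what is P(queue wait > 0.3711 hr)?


ρ = 1.45/3.21 = 0.4517
P(Wq > t) = ρ·e^{−(μ−λ)t} = 0.4517·e^{−0.6531}
= 0.4517·0.520411 = 0.235077

Final: 0.235077


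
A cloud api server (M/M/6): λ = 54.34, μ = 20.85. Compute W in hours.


a = 2.6062; ρ = 0.4344; P₀ = 0.073277
Lq = P₀·a^c·ρ/(c!(1−ρ)²) = 0.04330
Wq = Lq/λ = 0.04330/54.34 = 0.0007969 hr
W = Wq + 1/μ = 0.0007969 + 0.04796 = 0.04876 hr

Final: 0.04876 hr


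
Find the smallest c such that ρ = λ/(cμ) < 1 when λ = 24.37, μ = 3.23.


Stability requires cμ > λ ⇔ c > λ/μ.
λ/μ = 24.37/3.23 = 7.5449
Minimum integer c = ⌊7.5449⌋ + 1 = 8
Check: 8·3.23 = 25.84 > 24.37, while 7·3.23 = 22.61 ≤ 24.37

Final: 8 servers


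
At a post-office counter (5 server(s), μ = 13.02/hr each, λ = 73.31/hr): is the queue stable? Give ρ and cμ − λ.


Total capacity cμ = 5·13.02 = 65.10/hr
ρ = λ/(cμ) = 73.31/65.10 = 1.1261
Stable ⇔ ρ < 1: NO
Spare capacity = cμ − λ = 65.10 − 73.31 = -8.21/hr

Final: ρ = 1.1261; unstable; margin = -8.21/hr


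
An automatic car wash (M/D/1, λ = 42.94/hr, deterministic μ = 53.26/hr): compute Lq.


ρ = 42.94/53.26 = 0.8062
M/D/1: Lq = ρ²/(2(1−ρ)) = 0.6500/(2·0.1938) = 1.67731

Final: 1.67731


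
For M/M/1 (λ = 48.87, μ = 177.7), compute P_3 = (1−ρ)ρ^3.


ρ = 48.87/177.7 = 0.2750
P_n = (1−ρ)·ρ^n = (1 − 0.2750)·0.2750^3 = 0.7250·0.020800 = 0.015080

Final: 0.015080


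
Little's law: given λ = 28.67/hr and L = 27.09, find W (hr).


W = L/λ = 27.09/28.67 = 0.9449 hr

Final: 0.9449 hr


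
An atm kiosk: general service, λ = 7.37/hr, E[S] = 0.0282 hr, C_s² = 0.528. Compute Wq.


ρ = λ·E[S] = 7.37·0.0282 = 0.2078
E[S²] = E[S]²(1+C_s²) = 0.0282²·(1+0.528) = 0.001215
Wq = λ·E[S²]/(2(1−ρ)) = 7.37·0.001215/(2·0.7922) = 0.005653 hr

Final: 0.005653 hr


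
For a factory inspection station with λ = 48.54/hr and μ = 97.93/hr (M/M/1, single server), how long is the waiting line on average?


ρ = 48.54/97.93 = 0.4957
Lq = ρ²/(1−ρ) = 0.2457/0.5043 = 0.4871

Final: 0.4871


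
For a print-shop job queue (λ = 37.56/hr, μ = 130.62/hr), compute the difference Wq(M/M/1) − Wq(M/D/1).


ρ = 37.56/130.62 = 0.2876
Wq(M/M/1) = ρ/(μ−λ) = 0.2876/93.06 = 0.003090 hr
Wq(M/D/1) = ρ/(2(μ−λ)) = 0.001545 hr
Savings = 0.003090 − 0.001545 = 0.001545 hr

Final: 0.001545 hr


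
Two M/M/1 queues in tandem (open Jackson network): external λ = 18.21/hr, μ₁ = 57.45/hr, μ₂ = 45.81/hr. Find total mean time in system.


Each node sees arrival rate λ = 18.21/hr (tandem ⇒ throughput preserved).
W₁ = 1/(μ₁−λ) = 1/(57.45−18.21) = 0.02548 hr
W₂ = 1/(μ₂−λ) = 1/(45.81−18.21) = 0.03623 hr
W_total = W₁ + W₂ = 0.02548 + 0.03623 = 0.06172 hr

Final: 0.06172 hr


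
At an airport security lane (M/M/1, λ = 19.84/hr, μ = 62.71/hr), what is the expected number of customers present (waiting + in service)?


ρ = λ/μ = 19.84/62.71 = 0.3164
L = ρ/(1−ρ) = 0.3164/(1 − 0.3164) = 0.3164/0.6836 = 0.4628

Final: 0.4628


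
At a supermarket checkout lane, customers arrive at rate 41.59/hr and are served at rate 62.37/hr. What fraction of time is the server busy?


ρ = λ/μ = 41.59/62.37 = 0.6668

Final: 0.6668


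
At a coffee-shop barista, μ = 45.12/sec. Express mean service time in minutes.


Mean service time = 1/μ = 1/45.12 second = 0.02216 second
In minutes: 0.02216 × 0.0166667 = 0.0003694 min

Final: 0.0003694 min


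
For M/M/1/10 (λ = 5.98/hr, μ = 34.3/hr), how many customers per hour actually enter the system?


ρ = 0.1743; P_K = (1−ρ)ρ^10/(1−ρ^11) = 0.00000002142
λ_eff = λ(1 − P_K) = 5.98·(1 − 0.00000002142) = 5.98·1.000000 = 5.9800 /hr

Final: 5.9800 /hr


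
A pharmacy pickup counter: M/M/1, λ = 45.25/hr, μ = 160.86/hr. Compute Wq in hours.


ρ = 45.25/160.86 = 0.2813
Wq = ρ/(μ−λ) = 0.2813/(160.86 − 45.25) = 0.2813/115.61 = 0.002433 hr

Final: 0.002433 hr


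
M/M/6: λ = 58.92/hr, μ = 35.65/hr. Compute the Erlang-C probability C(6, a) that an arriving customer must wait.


a = λ/μ = 1.6527; ρ = a/6 = 0.2755
P₀ = 0.191438 (from M/M/c formula)
C(c,a) = [a^c/(c!(1−ρ))]·P₀ = [20.38071/(720·0.7245)]·0.191438
= 0.03907·0.191438 = 0.007479

Final: 0.007479


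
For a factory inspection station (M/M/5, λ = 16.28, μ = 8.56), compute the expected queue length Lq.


a = λ/μ = 1.9019; ρ = a/5 = 0.3804
P₀ = 0.148439
Lq = P₀·a^c·ρ / (c!·(1−ρ)²) = 0.148439·24.88303·0.3804/(120·0.38394)
= 0.03049

Final: 0.03049


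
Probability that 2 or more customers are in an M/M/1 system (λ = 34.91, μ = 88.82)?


ρ = 34.91/88.82 = 0.3930
P(N ≥ n) = ρ^n = 0.3930^2 = 0.154482

Final: 0.154482


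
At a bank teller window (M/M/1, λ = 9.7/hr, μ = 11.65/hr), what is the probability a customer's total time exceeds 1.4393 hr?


W ~ Exponential(μ−λ) for M/M/1.
μ − λ = 11.65 − 9.7 = 1.9500
P(W > t) = e^{−(μ−λ)t} = e^{−2.8066} = 0.060408

Final: 0.060408


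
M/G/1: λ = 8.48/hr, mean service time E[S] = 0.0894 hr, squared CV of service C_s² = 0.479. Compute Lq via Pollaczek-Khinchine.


ρ = λ·E[S] = 8.48·0.0894 = 0.7581
Lq = ρ²(1+C_s²)/(2(1−ρ)) = 0.5747·(1+0.479)/(2·0.2419)
= 0.5747·1.4790/0.4838 = 1.75708

Final: 1.75708


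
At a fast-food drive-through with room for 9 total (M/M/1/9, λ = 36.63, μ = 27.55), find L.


ρ = 36.63/27.55 = 1.3296
L = ρ[1 − (K+1)ρ^K + Kρ^(K+1)] / [(1−ρ)(1−ρ^(K+1))]
Numerator: 1.3296·(1 − 10·12.984877 + 9·17.264466) = 35.275722
Denominator: (-0.3296)·(-16.264466) = 5.360485
L = 35.275722/5.360485 = 6.5807

Final: 6.5807


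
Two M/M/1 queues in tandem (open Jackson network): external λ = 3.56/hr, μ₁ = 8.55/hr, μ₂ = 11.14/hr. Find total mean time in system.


Each node sees arrival rate λ = 3.56/hr (tandem ⇒ throughput preserved).
W₁ = 1/(μ₁−λ) = 1/(8.55−3.56) = 0.20040 hr
W₂ = 1/(μ₂−λ) = 1/(11.14−3.56) = 0.13193 hr
W_total = W₁ + W₂ = 0.20040 + 0.13193 = 0.33233 hr

Final: 0.33233 hr


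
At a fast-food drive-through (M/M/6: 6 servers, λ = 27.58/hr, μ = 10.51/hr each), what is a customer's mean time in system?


a = 2.6242; ρ = 0.4374; P₀ = 0.071953
Lq = P₀·a^c·ρ/(c!(1−ρ)²) = 0.04509
Wq = Lq/λ = 0.04509/27.58 = 0.001635 hr
W = Wq + 1/μ = 0.001635 + 0.09515 = 0.09678 hr

Final: 0.09678 hr


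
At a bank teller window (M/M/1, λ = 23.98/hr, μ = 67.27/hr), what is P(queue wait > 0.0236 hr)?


ρ = 23.98/67.27 = 0.3565
P(Wq > t) = ρ·e^{−(μ−λ)t} = 0.3565·e^{−1.0216}
= 0.3565·0.360003 = 0.128332

Final: 0.128332


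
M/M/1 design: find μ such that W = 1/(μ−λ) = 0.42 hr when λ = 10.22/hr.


W = 1/(μ−λ) ⇒ μ − λ = 1/W = 1/0.42 = 2.3810
μ = λ + 1/W = 10.22 + 2.3810 = 12.6010 per hr

Final: 12.6010 /hr


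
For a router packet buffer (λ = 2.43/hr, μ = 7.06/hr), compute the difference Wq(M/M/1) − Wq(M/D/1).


ρ = 2.43/7.06 = 0.3442
Wq(M/M/1) = ρ/(μ−λ) = 0.3442/4.63 = 0.07434 hr
Wq(M/D/1) = ρ/(2(μ−λ)) = 0.03717 hr
Savings = 0.07434 − 0.03717 = 0.03717 hr

Final: 0.03717 hr


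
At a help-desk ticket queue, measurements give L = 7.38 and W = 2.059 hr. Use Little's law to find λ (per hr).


λ = L/W = 7.38/2.059 = 3.5843 /hr

Final: 3.5843 /hr


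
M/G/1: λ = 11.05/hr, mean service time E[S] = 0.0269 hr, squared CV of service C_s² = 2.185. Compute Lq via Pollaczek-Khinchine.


ρ = λ·E[S] = 11.05·0.0269 = 0.2972
Lq = ρ²(1+C_s²)/(2(1−ρ)) = 0.08835·(1+2.185)/(2·0.7028)
= 0.08835·3.1850/1.4055 = 0.20022

Final: 0.20022


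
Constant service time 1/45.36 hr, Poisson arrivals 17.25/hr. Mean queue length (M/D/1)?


ρ = 17.25/45.36 = 0.3803
M/D/1: Lq = ρ²/(2(1−ρ)) = 0.1446/(2·0.6197) = 0.11668

Final: 0.11668


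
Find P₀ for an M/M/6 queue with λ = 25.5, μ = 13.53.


a = λ/μ = 25.5/13.53 = 1.8847; ρ = a/c = 0.3141
Σ_{k=0}^{5} a^k/k! (terms k=0..5) = 1.00000 + 1.88470 + 1.77605 + 1.11577 + 0.52572 + 0.19817 = 6.50041
Tail: a^6/(6!(1−ρ)) = 44.81819/(720·0.6859) = 0.09076
P₀ = 1/(6.50041 + 0.09076) = 1/6.59117 = 0.151718

Final: 0.151718


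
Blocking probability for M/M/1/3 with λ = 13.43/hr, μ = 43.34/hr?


ρ = λ/μ = 13.43/43.34 = 0.3099
P_K = (1−ρ)ρ^K/(1−ρ^(K+1)) = (0.6901·0.029755)/(1 − 0.009220)
= 0.020535/0.990780 = 0.020726

Final: 0.020726


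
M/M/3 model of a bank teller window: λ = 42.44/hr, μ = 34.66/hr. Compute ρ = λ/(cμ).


ρ = λ/(cμ) = 42.44/(3·34.66) = 42.44/103.98 = 0.4082

Final: 0.4082


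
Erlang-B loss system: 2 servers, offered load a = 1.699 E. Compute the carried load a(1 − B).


B(2,1.699) = 0.348430 (Erlang-B)
Carried load = a(1 − B) = 1.699·(1 − 0.348430) = 1.699·0.651570 = 1.1070 E

Final: 1.1070 Erlangs


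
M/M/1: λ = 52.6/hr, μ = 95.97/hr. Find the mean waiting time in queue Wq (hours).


ρ = 52.6/95.97 = 0.5481
Wq = ρ/(μ−λ) = 0.5481/(95.97 − 52.6) = 0.5481/43.37 = 0.01264 hr

Final: 0.01264 hr


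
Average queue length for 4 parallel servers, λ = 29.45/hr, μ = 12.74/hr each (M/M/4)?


a = λ/μ = 2.3116; ρ = a/4 = 0.5779
P₀ = 0.092075
Lq = P₀·a^c·ρ / (c!·(1−ρ)²) = 0.092075·28.55377·0.5779/(24·0.17816)
= 0.35532

Final: 0.35532


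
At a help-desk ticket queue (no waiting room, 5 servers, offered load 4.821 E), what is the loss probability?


B(c,a) = (a^c/c!) / Σ_{k=0}^{c} a^k/k!
a^5/5! = 21.702232
Σ terms (k=0..5): 1.00000 + 4.82100 + 11.62102 + 18.67498 + 22.50802 + 21.70223 = 80.327252
B = 21.702232/80.327252 = 0.270173

Final: 0.270173


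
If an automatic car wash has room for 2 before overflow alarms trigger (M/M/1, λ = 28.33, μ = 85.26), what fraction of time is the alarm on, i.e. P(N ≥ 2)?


ρ = 28.33/85.26 = 0.3323
P(N ≥ n) = ρ^n = 0.3323^2 = 0.110408

Final: 0.110408


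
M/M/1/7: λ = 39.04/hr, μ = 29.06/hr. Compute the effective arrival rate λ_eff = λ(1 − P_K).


ρ = 1.3434; P_K = (1−ρ)ρ^7/(1−ρ^8) = 0.282236
λ_eff = λ(1 − P_K) = 39.04·(1 − 0.282236) = 39.04·0.717764 = 28.0215 /hr

Final: 28.0215 /hr


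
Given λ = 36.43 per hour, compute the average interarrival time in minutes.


Mean interarrival time = 1/λ = 1/36.43 hour = 0.02745 hour
In minutes: 0.02745 × 60 = 1.6470 min

Final: 1.6470 min


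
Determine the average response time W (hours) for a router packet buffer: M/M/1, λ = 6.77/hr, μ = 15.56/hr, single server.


W = 1/(μ−λ) = 1/(15.56 − 6.77) = 1/8.79 = 0.1138 hr

Final: 0.1138 hr


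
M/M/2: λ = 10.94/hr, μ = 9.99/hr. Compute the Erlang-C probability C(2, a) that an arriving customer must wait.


a = λ/μ = 1.0951; ρ = a/2 = 0.5475
P₀ = 0.292367 (from M/M/c formula)
C(c,a) = [a^c/(c!(1−ρ))]·P₀ = [1.19923/(2·0.4525)]·0.292367
= 1.32526·0.292367 = 0.387462

Final: 0.387462


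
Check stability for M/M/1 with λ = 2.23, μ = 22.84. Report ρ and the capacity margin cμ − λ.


Total capacity cμ = 1·22.84 = 22.84/hr
ρ = λ/(cμ) = 2.23/22.84 = 0.09764
Stable ⇔ ρ < 1: YES
Spare capacity = cμ − λ = 22.84 − 2.23 = 20.61/hr

Final: ρ = 0.09764; stable; margin = 20.61/hr


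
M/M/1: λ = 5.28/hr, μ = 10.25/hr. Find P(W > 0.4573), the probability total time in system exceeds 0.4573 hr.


W ~ Exponential(μ−λ) for M/M/1.
μ − λ = 10.25 − 5.28 = 4.9700
P(W > t) = e^{−(μ−λ)t} = e^{−2.2728} = 0.103025

Final: 0.103025


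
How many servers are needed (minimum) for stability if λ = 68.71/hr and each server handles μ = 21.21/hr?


Stability requires cμ > λ ⇔ c > λ/μ.
λ/μ = 68.71/21.21 = 3.2395
Minimum integer c = ⌊3.2395⌋ + 1 = 4
Check: 4·21.21 = 84.84 > 68.71, while 3·21.21 = 63.63 ≤ 68.71

Final: 4 servers


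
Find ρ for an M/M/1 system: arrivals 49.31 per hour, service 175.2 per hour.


ρ = λ/μ = 49.31/175.2 = 0.2814

Final: 0.2814


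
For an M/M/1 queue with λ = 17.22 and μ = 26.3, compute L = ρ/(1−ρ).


ρ = λ/μ = 17.22/26.3 = 0.6548
L = ρ/(1−ρ) = 0.6548/(1 − 0.6548) = 0.6548/0.3452 = 1.8965

Final: 1.8965


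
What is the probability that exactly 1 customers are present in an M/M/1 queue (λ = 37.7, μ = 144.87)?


ρ = 37.7/144.87 = 0.2602
P_n = (1−ρ)·ρ^n = (1 − 0.2602)·0.2602^1 = 0.7398·0.260233 = 0.192512

Final: 0.192512


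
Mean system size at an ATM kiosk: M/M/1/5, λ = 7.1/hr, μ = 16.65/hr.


ρ = 7.1/16.65 = 0.4264
L = ρ[1 − (K+1)ρ^K + Kρ^(K+1)] / [(1−ρ)(1−ρ^(K+1))]
Numerator: 0.4264·(1 − 6·0.014100 + 5·0.006013) = 0.403170
Denominator: (0.5736)·(0.993987) = 0.570125
L = 0.403170/0.570125 = 0.7072

Final: 0.7072


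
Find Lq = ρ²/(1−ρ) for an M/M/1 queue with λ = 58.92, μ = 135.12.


ρ = 58.92/135.12 = 0.4361
Lq = ρ²/(1−ρ) = 0.1901/0.5639 = 0.3372

Final: 0.3372


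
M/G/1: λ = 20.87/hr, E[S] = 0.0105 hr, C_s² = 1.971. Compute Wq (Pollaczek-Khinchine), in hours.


ρ = λ·E[S] = 20.87·0.0105 = 0.2191
E[S²] = E[S]²(1+C_s²) = 0.0105²·(1+1.971) = 0.0003276
Wq = λ·E[S²]/(2(1−ρ)) = 20.87·0.0003276/(2·0.7809) = 0.004377 hr

Final: 0.004377 hr


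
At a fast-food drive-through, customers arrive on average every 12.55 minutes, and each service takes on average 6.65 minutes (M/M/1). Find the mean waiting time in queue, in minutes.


λ = 60/12.55 = 4.7809 /hr
μ = 60/6.65 = 9.0226 /hr
ρ = λ/μ = 4.7809/9.0226 = 0.5299
Wq = ρ/(μ−λ) = 0.5299/(9.0226−4.7809) = 0.12492 hr
In minutes: 0.12492·60 = 7.495 min

Final: 7.495 min


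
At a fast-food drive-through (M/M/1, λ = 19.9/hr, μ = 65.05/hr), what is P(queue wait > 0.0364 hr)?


ρ = 19.9/65.05 = 0.3059
P(Wq > t) = ρ·e^{−(μ−λ)t} = 0.3059·e^{−1.6435}
= 0.3059·0.193310 = 0.059137

Final: 0.059137


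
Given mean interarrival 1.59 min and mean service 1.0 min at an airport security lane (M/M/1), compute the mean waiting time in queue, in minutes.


λ = 60/1.59 = 37.7358 /hr
μ = 60/1.0 = 60.0000 /hr
ρ = λ/μ = 37.7358/60.0000 = 0.6289
Wq = ρ/(μ−λ) = 0.6289/(60.0000−37.7358) = 0.02825 hr
In minutes: 0.02825·60 = 1.695 min

Final: 1.695 min


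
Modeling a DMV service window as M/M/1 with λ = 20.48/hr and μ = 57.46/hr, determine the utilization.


ρ = λ/μ = 20.48/57.46 = 0.3564

Final: 0.3564


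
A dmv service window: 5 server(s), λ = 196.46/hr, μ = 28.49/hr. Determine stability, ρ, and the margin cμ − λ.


Total capacity cμ = 5·28.49 = 142.45/hr
ρ = λ/(cμ) = 196.46/142.45 = 1.3792
Stable ⇔ ρ < 1: NO
Spare capacity = cμ − λ = 142.45 − 196.46 = -54.01/hr

Final: ρ = 1.3792; unstable; margin = -54.01/hr


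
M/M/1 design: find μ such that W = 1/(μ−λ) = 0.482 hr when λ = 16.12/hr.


W = 1/(μ−λ) ⇒ μ − λ = 1/W = 1/0.482 = 2.0747
μ = λ + 1/W = 16.12 + 2.0747 = 18.1947 per hr

Final: 18.1947 /hr


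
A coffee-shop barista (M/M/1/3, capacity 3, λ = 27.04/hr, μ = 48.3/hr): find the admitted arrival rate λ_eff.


ρ = 0.5598; P_K = (1−ρ)ρ^3/(1−ρ^4) = 0.085644
λ_eff = λ(1 − P_K) = 27.04·(1 − 0.085644) = 27.04·0.914356 = 24.7242 /hr

Final: 24.7242 /hr


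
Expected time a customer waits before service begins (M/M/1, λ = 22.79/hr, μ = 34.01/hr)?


ρ = 22.79/34.01 = 0.6701
Wq = ρ/(μ−λ) = 0.6701/(34.01 − 22.79) = 0.6701/11.22 = 0.05972 hr

Final: 0.05972 hr


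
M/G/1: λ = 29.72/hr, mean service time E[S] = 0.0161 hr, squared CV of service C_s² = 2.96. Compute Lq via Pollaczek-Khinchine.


ρ = λ·E[S] = 29.72·0.0161 = 0.4785
Lq = ρ²(1+C_s²)/(2(1−ρ)) = 0.2290·(1+2.96)/(2·0.5215)
= 0.2290·3.9600/1.0430 = 0.86927

Final: 0.86927


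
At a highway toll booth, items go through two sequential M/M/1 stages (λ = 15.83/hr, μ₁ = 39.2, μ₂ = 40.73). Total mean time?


Each node sees arrival rate λ = 15.83/hr (tandem ⇒ throughput preserved).
W₁ = 1/(μ₁−λ) = 1/(39.2−15.83) = 0.04279 hr
W₂ = 1/(μ₂−λ) = 1/(40.73−15.83) = 0.04016 hr
W_total = W₁ + W₂ = 0.04279 + 0.04016 = 0.08295 hr

Final: 0.08295 hr


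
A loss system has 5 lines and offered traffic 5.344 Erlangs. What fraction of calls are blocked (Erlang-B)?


B(c,a) = (a^c/c!) / Σ_{k=0}^{c} a^k/k!
a^5/5! = 36.320432
Σ terms (k=0..5): 1.00000 + 5.34400 + 14.27917 + 25.43596 + 33.98244 + 36.32043 = 116.361997
B = 36.320432/116.361997 = 0.312133

Final: 0.312133


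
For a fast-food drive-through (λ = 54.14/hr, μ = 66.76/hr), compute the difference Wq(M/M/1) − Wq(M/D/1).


ρ = 54.14/66.76 = 0.8110
Wq(M/M/1) = ρ/(μ−λ) = 0.8110/12.62 = 0.06426 hr
Wq(M/D/1) = ρ/(2(μ−λ)) = 0.03213 hr
Savings = 0.06426 − 0.03213 = 0.03213 hr

Final: 0.03213 hr


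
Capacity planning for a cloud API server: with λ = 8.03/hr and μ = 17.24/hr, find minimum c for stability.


Stability requires cμ > λ ⇔ c > λ/μ.
λ/μ = 8.03/17.24 = 0.4658
Minimum integer c = ⌊0.4658⌋ + 1 = 1
Check: 1·17.24 = 17.24 > 8.03, while 0·17.24 = 0.00 ≤ 8.03

Final: 1 servers


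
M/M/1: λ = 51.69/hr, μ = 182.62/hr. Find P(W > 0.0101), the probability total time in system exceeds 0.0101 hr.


W ~ Exponential(μ−λ) for M/M/1.
μ − λ = 182.62 − 51.69 = 130.9300
P(W > t) = e^{−(μ−λ)t} = e^{−1.3224} = 0.266497

Final: 0.266497


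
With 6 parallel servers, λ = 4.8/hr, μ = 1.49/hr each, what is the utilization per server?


ρ = λ/(cμ) = 4.8/(6·1.49) = 4.8/8.94 = 0.5369

Final: 0.5369


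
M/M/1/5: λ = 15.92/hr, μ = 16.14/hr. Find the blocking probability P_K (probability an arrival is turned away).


ρ = λ/μ = 15.92/16.14 = 0.9864
P_K = (1−ρ)ρ^K/(1−ρ^(K+1)) = (0.01363·0.933679)/(1 − 0.920952)
= 0.012727/0.079048 = 0.161001

Final: 0.161001


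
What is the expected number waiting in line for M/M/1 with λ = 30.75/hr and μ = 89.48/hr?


ρ = 30.75/89.48 = 0.3437
Lq = ρ²/(1−ρ) = 0.1181/0.6563 = 0.1799

Final: 0.1799


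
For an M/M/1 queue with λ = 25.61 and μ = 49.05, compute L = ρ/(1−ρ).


ρ = λ/μ = 25.61/49.05 = 0.5221
L = ρ/(1−ρ) = 0.5221/(1 − 0.5221) = 0.5221/0.4779 = 1.0926

Final: 1.0926


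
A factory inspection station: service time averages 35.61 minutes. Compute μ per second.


μ = 1/(service time) in consistent units.
1 second = 0.0166667 min, so μ = 0.0166667/35.61 = 0.0004680 per second

Final: 0.0004680 /sec


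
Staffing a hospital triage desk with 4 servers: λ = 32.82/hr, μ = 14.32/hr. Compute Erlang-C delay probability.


a = λ/μ = 2.2919; ρ = a/4 = 0.5730
P₀ = 0.094188 (from M/M/c formula)
C(c,a) = [a^c/(c!(1−ρ))]·P₀ = [27.59194/(24·0.4270)]·0.094188
= 2.69226·0.094188 = 0.253579

Final: 0.253579


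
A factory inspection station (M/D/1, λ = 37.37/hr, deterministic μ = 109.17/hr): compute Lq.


ρ = 37.37/109.17 = 0.3423
M/D/1: Lq = ρ²/(2(1−ρ)) = 0.1172/(2·0.6577) = 0.08908

Final: 0.08908


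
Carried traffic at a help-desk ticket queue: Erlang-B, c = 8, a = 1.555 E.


B(8,1.555) = 0.0001791 (Erlang-B)
Carried load = a(1 − B) = 1.555·(1 − 0.0001791) = 1.555·0.999821 = 1.5547 E

Final: 1.5547 Erlangs


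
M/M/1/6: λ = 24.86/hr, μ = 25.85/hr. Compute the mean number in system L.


ρ = 24.86/25.85 = 0.9617
L = ρ[1 − (K+1)ρ^K + Kρ^(K+1)] / [(1−ρ)(1−ρ^(K+1))]
Numerator: 0.9617·(1 − 7·0.791122 + 6·0.760824) = 0.026051
Denominator: (0.03830)·(0.239176) = 0.009160
L = 0.026051/0.009160 = 2.8440

Final: 2.8440


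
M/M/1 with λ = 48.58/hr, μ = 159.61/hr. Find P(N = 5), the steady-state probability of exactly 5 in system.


ρ = 48.58/159.61 = 0.3044
P_n = (1−ρ)·ρ^n = (1 − 0.3044)·0.3044^5 = 0.6956·0.002612 = 0.001817

Final: 0.001817


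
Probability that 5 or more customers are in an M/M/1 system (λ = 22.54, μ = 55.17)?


ρ = 22.54/55.17 = 0.4086
P(N ≥ n) = ρ^n = 0.4086^5 = 0.011383

Final: 0.011383


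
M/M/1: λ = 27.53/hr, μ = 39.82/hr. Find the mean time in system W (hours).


W = 1/(μ−λ) = 1/(39.82 − 27.53) = 1/12.29 = 0.08137 hr

Final: 0.08137 hr


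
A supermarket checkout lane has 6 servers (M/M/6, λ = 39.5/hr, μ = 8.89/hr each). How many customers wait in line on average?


a = λ/μ = 4.4432; ρ = a/6 = 0.7405
P₀ = 0.009824
Lq = P₀·a^c·ρ / (c!·(1−ρ)²) = 0.009824·7694.35125·0.7405/(720·0.06732)
= 1.15481

Final: 1.15481


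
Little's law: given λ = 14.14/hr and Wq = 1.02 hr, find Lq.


Lq = λWq = 14.14·1.02 = 14.4228

Final: 14.4228


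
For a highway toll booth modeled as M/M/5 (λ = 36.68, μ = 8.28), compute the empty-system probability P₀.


a = λ/μ = 36.68/8.28 = 4.4300; ρ = a/c = 0.8860
Σ_{k=0}^{4} a^k/k! (terms k=0..4) = 1.00000 + 4.42995 + 9.81224 + 14.48924 + 16.04666 = 45.77809
Tail: a^5/(5!(1−ρ)) = 1706.06255/(120·0.1140) = 124.70161
P₀ = 1/(45.77809 + 124.70161) = 1/170.47970 = 0.005866

Final: 0.005866


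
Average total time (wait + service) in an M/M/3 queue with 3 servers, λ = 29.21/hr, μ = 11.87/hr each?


a = 2.4608; ρ = 0.8203; P₀ = 0.049242
Lq = P₀·a^c·ρ/(c!(1−ρ)²) = 3.10578
Wq = Lq/λ = 3.10578/29.21 = 0.10633 hr
W = Wq + 1/μ = 0.10633 + 0.08425 = 0.19057 hr

Final: 0.19057 hr


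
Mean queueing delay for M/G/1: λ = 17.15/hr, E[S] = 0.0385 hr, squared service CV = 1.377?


ρ = λ·E[S] = 17.15·0.0385 = 0.6603
E[S²] = E[S]²(1+C_s²) = 0.0385²·(1+1.377) = 0.003523
Wq = λ·E[S²]/(2(1−ρ)) = 17.15·0.003523/(2·0.3397) = 0.08893 hr

Final: 0.08893 hr


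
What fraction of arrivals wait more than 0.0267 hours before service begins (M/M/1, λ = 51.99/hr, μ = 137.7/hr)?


ρ = 51.99/137.7 = 0.3776
P(Wq > t) = ρ·e^{−(μ−λ)t} = 0.3776·e^{−2.2885}
= 0.3776·0.101423 = 0.038293

Final: 0.038293


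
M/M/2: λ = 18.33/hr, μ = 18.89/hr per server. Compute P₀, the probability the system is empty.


a = λ/μ = 18.33/18.89 = 0.9704; ρ = a/c = 0.4852
Σ_{k=0}^{1} a^k/k! (terms k=0..1) = 1.00000 + 0.97035 = 1.97035
Tail: a^2/(2!(1−ρ)) = 0.94159/(2·0.5148) = 0.91448
P₀ = 1/(1.97035 + 0.91448) = 1/2.88483 = 0.346641

Final: 0.346641


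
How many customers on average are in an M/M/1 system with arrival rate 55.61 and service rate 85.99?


ρ = λ/μ = 55.61/85.99 = 0.6467
L = ρ/(1−ρ) = 0.6467/(1 − 0.6467) = 0.6467/0.3533 = 1.8305

Final: 1.8305


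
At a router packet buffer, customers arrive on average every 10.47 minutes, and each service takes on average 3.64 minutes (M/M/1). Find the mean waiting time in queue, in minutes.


λ = 60/10.47 = 5.7307 /hr
μ = 60/3.64 = 16.4835 /hr
ρ = λ/μ = 5.7307/16.4835 = 0.3477
Wq = ρ/(μ−λ) = 0.3477/(16.4835−5.7307) = 0.03233 hr
In minutes: 0.03233·60 = 1.940 min

Final: 1.940 min


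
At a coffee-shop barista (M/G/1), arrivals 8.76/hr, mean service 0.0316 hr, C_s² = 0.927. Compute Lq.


ρ = λ·E[S] = 8.76·0.0316 = 0.2768
Lq = ρ²(1+C_s²)/(2(1−ρ)) = 0.07663·(1+0.927)/(2·0.7232)
= 0.07663·1.9270/1.4464 = 0.10209

Final: 0.10209


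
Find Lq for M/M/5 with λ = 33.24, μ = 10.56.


a = λ/μ = 3.1477; ρ = a/5 = 0.6295
P₀ = 0.039461
Lq = P₀·a^c·ρ / (c!·(1−ρ)²) = 0.039461·309.01921·0.6295/(120·0.13724)
= 0.46615

Final: 0.46615


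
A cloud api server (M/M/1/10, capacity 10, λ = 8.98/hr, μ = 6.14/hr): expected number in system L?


ρ = 8.98/6.14 = 1.4625
L = ρ[1 − (K+1)ρ^K + Kρ^(K+1)] / [(1−ρ)(1−ρ^(K+1))]
Numerator: 1.4625·(1 − 11·44.779543 + 10·65.491905) = 238.897361
Denominator: (-0.4625)·(-64.491905) = 29.830132
L = 238.897361/29.830132 = 8.0086

Final: 8.0086


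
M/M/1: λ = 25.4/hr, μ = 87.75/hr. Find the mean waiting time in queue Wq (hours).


ρ = 25.4/87.75 = 0.2895
Wq = ρ/(μ−λ) = 0.2895/(87.75 − 25.4) = 0.2895/62.35 = 0.004642 hr

Final: 0.004642 hr


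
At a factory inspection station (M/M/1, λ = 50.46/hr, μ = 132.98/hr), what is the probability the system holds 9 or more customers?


ρ = 50.46/132.98 = 0.3795
P(N ≥ n) = ρ^n = 0.3795^9 = 0.0001631

Final: 0.0001631


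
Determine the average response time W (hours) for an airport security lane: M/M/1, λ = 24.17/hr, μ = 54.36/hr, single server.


W = 1/(μ−λ) = 1/(54.36 − 24.17) = 1/30.19 = 0.03312 hr

Final: 0.03312 hr


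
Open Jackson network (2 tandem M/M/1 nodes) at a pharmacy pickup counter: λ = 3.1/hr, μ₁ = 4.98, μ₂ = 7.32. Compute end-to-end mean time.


Each node sees arrival rate λ = 3.1/hr (tandem ⇒ throughput preserved).
W₁ = 1/(μ₁−λ) = 1/(4.98−3.1) = 0.53191 hr
W₂ = 1/(μ₂−λ) = 1/(7.32−3.1) = 0.23697 hr
W_total = W₁ + W₂ = 0.53191 + 0.23697 = 0.76888 hr

Final: 0.76888 hr


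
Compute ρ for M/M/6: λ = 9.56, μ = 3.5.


ρ = λ/(cμ) = 9.56/(6·3.5) = 9.56/21.00 = 0.4552

Final: 0.4552


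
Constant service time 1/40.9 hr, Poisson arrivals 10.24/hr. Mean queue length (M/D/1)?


ρ = 10.24/40.9 = 0.2504
M/D/1: Lq = ρ²/(2(1−ρ)) = 0.06268/(2·0.7496) = 0.04181

Final: 0.04181


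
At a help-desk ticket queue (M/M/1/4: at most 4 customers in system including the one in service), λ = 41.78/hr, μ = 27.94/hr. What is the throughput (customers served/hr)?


ρ = 1.4953; P_K = (1−ρ)ρ^4/(1−ρ^5) = 0.382405
λ_eff = λ(1 − P_K) = 41.78·(1 − 0.382405) = 41.78·0.617595 = 25.8031 /hr

Final: 25.8031 /hr


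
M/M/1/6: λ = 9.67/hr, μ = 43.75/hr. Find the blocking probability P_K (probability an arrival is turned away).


ρ = λ/μ = 9.67/43.75 = 0.2210
P_K = (1−ρ)ρ^K/(1−ρ^(K+1)) = (0.7790·0.0001166)/(1 − 0.00002577)
= 0.00009083/0.999974 = 0.00009083

Final: 0.00009083


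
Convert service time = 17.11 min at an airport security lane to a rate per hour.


μ = 1/(service time) in consistent units.
1 hour = 60 min, so μ = 60/17.11 = 3.5067 per hour

Final: 3.5067 /hr


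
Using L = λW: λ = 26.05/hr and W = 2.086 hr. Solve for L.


L = λW = 26.05·2.086 = 54.3403

Final: 54.3403


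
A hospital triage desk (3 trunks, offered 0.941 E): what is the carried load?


B(3,0.941) = 0.055051 (Erlang-B)
Carried load = a(1 − B) = 0.941·(1 − 0.055051) = 0.941·0.944949 = 0.8892 E

Final: 0.8892 Erlangs


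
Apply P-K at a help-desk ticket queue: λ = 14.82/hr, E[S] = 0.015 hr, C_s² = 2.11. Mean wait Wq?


ρ = λ·E[S] = 14.82·0.015 = 0.2223
E[S²] = E[S]²(1+C_s²) = 0.015²·(1+2.11) = 0.0006997
Wq = λ·E[S²]/(2(1−ρ)) = 14.82·0.0006997/(2·0.7777) = 0.006667 hr

Final: 0.006667 hr


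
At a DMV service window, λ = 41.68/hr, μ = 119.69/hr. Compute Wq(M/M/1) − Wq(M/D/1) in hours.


ρ = 41.68/119.69 = 0.3482
Wq(M/M/1) = ρ/(μ−λ) = 0.3482/78.01 = 0.004464 hr
Wq(M/D/1) = ρ/(2(μ−λ)) = 0.002232 hr
Savings = 0.004464 − 0.002232 = 0.002232 hr

Final: 0.002232 hr


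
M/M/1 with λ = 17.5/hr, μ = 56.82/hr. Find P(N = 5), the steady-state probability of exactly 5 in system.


ρ = 17.5/56.82 = 0.3080
P_n = (1−ρ)·ρ^n = (1 − 0.3080)·0.3080^5 = 0.6920·0.002771 = 0.001918

Final: 0.001918


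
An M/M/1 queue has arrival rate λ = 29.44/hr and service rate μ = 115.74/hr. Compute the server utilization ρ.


ρ = λ/μ = 29.44/115.74 = 0.2544

Final: 0.2544


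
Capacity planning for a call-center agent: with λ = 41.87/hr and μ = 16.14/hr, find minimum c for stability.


Stability requires cμ > λ ⇔ c > λ/μ.
λ/μ = 41.87/16.14 = 2.5942
Minimum integer c = ⌊2.5942⌋ + 1 = 3
Check: 3·16.14 = 48.42 > 41.87, while 2·16.14 = 32.28 ≤ 41.87

Final: 3 servers


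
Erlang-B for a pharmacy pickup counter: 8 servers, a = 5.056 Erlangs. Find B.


B(c,a) = (a^c/c!) / Σ_{k=0}^{c} a^k/k!
a^8/8! = 10.590976
Σ terms (k=0..8): 1.00000 + 5.05600 + 12.78157 + 21.54120 + 27.22808 + 27.53303 + 23.20117 + 16.75787 + 10.59098 = 145.689906
B = 10.590976/145.689906 = 0.072695

Final: 0.072695


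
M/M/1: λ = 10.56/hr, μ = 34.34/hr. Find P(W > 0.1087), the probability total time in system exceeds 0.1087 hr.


W ~ Exponential(μ−λ) for M/M/1.
μ − λ = 34.34 − 10.56 = 23.7800
P(W > t) = e^{−(μ−λ)t} = e^{−2.5849} = 0.075405

Final: 0.075405


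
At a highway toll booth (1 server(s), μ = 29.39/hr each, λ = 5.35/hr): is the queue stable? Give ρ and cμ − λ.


Total capacity cμ = 1·29.39 = 29.39/hr
ρ = λ/(cμ) = 5.35/29.39 = 0.1820
Stable ⇔ ρ < 1: YES
Spare capacity = cμ − λ = 29.39 − 5.35 = 24.04/hr

Final: ρ = 0.1820; stable; margin = 24.04/hr


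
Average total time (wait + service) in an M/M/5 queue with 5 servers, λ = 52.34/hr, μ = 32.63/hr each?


a = 1.6040; ρ = 0.3208; P₀ = 0.200621
Lq = P₀·a^c·ρ/(c!(1−ρ)²) = 0.01235
Wq = Lq/λ = 0.01235/52.34 = 0.0002359 hr
W = Wq + 1/μ = 0.0002359 + 0.03065 = 0.03088 hr

Final: 0.03088 hr


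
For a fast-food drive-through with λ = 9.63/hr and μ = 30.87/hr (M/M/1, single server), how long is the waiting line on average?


ρ = 9.63/30.87 = 0.3120
Lq = ρ²/(1−ρ) = 0.09731/0.6880 = 0.1414

Final: 0.1414


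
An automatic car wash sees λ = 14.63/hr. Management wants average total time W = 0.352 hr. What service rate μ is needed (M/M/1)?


W = 1/(μ−λ) ⇒ μ − λ = 1/W = 1/0.352 = 2.8409
μ = λ + 1/W = 14.63 + 2.8409 = 17.4709 per hr

Final: 17.4709 /hr


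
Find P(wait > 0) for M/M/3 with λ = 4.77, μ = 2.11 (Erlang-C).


a = λ/μ = 2.2607; ρ = a/3 = 0.7536
P₀ = 0.073371 (from M/M/c formula)
C(c,a) = [a^c/(c!(1−ρ))]·P₀ = [11.55335/(6·0.2464)]·0.073371
= 7.81332·0.073371 = 0.573274

Final: 0.573274


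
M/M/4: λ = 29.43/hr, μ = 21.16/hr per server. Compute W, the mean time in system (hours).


a = 1.3908; ρ = 0.3477; P₀ = 0.247190
Lq = P₀·a^c·ρ/(c!(1−ρ)²) = 0.03150
Wq = Lq/λ = 0.03150/29.43 = 0.001070 hr
W = Wq + 1/μ = 0.001070 + 0.04726 = 0.04833 hr

Final: 0.04833 hr


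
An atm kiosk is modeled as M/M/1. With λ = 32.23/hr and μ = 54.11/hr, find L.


ρ = λ/μ = 32.23/54.11 = 0.5956
L = ρ/(1−ρ) = 0.5956/(1 − 0.5956) = 0.5956/0.4044 = 1.4730

Final: 1.4730


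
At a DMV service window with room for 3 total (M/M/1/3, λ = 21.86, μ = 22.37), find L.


ρ = 21.86/22.37 = 0.9772
L = ρ[1 − (K+1)ρ^K + Kρ^(K+1)] / [(1−ρ)(1−ρ^(K+1))]
Numerator: 0.9772·(1 − 4·0.933152 + 3·0.911878) = 0.002956
Denominator: (0.02280)·(0.088122) = 0.002009
L = 0.002956/0.002009 = 1.4712

Final: 1.4712


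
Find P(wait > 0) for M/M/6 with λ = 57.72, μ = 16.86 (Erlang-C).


a = λ/μ = 3.4235; ρ = a/6 = 0.5706
P₀ = 0.031426 (from M/M/c formula)
C(c,a) = [a^c/(c!(1−ρ))]·P₀ = [1609.95046/(720·0.4294)]·0.031426
= 5.20714·0.031426 = 0.163641

Final: 0.163641
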